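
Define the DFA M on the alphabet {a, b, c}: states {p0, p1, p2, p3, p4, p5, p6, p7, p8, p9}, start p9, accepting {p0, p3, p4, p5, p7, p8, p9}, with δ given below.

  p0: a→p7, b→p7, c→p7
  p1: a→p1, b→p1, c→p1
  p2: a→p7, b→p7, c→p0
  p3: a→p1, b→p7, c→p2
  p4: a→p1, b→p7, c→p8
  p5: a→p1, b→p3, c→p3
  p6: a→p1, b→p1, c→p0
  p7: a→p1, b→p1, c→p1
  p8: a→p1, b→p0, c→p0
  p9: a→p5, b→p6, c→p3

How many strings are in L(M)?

The useful subgraph on states {p0, p2, p3, p5, p6, p7, p9} is acyclic, so L(M) is finite; the longest accepting path visits 6 useful states, giving maximum string length 5.
Counting accepting paths from p9 by length: 1 of length 0, 2 of length 1, 4 of length 2, 8 of length 3, 9 of length 4, 6 of length 5. Total 30.

30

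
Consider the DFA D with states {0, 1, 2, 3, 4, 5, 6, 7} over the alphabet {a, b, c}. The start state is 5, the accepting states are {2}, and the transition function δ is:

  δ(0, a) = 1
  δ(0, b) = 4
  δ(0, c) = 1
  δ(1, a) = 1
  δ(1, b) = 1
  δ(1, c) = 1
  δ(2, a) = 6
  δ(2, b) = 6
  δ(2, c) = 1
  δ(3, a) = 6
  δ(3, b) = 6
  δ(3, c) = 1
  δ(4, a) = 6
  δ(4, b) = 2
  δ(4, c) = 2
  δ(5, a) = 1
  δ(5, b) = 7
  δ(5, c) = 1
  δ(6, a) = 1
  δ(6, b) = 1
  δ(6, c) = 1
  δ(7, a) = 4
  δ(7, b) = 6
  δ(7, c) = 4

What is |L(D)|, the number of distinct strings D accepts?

The useful subgraph on states {2, 4, 5, 7} is acyclic, so L(D) is finite; the longest accepting path visits 4 useful states, giving maximum string length 3.
Counting accepting paths from 5 by length: 4 of length 3. Total 4.

4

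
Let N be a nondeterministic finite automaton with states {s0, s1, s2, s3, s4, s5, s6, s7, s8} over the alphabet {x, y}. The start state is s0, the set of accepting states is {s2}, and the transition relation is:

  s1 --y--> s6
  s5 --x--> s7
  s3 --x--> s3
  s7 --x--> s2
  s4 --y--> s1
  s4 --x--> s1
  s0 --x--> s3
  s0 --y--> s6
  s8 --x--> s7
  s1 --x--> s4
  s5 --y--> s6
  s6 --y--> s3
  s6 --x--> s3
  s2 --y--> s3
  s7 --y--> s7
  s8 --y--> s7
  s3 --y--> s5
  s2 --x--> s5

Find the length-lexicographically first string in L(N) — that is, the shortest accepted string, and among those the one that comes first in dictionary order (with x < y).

xyxx

A breadth-first search from s0 reaches an accepting state first via the path s0 → s3 → s5 → s7 → s2 on input xyxx.
No string of length < 4 is accepted (BFS exhausts all shorter strings without reaching an accepting state), and xyxx is the lexicographically least accepting string of length 4.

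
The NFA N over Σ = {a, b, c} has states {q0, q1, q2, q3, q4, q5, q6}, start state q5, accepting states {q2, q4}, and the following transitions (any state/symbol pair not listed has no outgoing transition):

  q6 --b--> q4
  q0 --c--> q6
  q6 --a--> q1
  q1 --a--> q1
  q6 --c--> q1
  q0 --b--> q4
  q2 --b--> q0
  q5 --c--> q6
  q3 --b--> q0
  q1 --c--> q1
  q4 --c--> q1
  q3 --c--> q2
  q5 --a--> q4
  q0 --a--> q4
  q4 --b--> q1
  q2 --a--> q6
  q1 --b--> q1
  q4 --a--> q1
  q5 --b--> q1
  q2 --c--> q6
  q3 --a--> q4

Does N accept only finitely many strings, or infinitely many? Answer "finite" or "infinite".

The useful states (reachable from q5 and able to reach an accepting state) are {q4, q5, q6}.
Restricted to these states the transition graph has no cycle, so every accepting path has bounded length and L is finite.

finite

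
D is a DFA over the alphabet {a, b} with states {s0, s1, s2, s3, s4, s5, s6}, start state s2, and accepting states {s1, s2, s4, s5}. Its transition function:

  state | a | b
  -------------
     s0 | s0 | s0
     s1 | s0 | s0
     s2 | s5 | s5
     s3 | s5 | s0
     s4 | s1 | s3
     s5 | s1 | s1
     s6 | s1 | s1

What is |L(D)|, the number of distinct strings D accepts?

7

The useful subgraph on states {s1, s2, s5} is acyclic, so L(D) is finite; the longest accepting path visits 3 useful states, giving maximum string length 2.
Counting accepting paths from s2 by length: 1 of length 0, 2 of length 1, 4 of length 2. Total 7.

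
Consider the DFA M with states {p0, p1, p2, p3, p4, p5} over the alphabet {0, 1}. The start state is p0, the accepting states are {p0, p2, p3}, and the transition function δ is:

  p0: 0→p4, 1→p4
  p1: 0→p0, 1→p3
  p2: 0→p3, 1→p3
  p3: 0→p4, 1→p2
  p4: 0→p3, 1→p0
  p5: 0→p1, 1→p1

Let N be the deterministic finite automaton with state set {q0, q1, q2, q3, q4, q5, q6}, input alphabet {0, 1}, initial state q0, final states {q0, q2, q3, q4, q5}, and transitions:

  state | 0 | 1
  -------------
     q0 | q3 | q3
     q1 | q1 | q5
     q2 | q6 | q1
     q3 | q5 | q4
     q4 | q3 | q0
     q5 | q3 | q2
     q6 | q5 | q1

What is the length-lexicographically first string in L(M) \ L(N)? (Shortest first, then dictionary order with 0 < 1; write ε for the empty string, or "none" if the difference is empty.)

0010

The string 0010 is accepted by M but not by N.
No shorter string lies in the difference, and 0010 is the lexicographically first length-4 string in L(M) \ L(N).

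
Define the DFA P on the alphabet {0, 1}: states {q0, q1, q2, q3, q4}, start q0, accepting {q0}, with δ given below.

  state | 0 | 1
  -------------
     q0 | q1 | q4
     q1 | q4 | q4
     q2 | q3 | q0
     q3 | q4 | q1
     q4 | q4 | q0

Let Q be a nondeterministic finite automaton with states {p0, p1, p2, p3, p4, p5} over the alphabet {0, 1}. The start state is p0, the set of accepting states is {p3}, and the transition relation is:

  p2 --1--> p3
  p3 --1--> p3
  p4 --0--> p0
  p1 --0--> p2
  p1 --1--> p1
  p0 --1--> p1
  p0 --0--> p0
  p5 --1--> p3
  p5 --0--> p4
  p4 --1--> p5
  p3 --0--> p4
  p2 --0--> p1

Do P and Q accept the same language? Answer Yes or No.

No

The empty string ε is accepted by P but rejected by Q.
So L(P) ≠ L(Q).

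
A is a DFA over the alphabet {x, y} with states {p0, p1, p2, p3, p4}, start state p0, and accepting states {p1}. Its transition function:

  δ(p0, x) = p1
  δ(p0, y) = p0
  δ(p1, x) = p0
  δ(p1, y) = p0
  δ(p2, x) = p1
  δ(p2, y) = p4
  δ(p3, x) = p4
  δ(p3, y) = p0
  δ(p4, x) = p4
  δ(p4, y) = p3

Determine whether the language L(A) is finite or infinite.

infinite

State p0 is reachable from the start and can reach an accepting state, and it lies on the cycle p0 → p0.
Traversing that cycle any number of times yields accepted strings of unbounded length, so the language is infinite.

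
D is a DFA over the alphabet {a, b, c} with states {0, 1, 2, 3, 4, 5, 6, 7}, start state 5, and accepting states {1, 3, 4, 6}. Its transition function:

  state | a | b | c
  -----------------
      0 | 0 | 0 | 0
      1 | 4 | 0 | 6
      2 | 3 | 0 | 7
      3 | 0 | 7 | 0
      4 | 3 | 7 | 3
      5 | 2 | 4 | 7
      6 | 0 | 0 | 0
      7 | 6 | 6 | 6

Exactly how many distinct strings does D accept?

22

The useful subgraph on states {2, 3, 4, 5, 6, 7} is acyclic, so L(D) is finite; the longest accepting path visits 5 useful states, giving maximum string length 4.
Counting accepting paths from 5 by length: 1 of length 1, 6 of length 2, 6 of length 3, 9 of length 4. Total 22.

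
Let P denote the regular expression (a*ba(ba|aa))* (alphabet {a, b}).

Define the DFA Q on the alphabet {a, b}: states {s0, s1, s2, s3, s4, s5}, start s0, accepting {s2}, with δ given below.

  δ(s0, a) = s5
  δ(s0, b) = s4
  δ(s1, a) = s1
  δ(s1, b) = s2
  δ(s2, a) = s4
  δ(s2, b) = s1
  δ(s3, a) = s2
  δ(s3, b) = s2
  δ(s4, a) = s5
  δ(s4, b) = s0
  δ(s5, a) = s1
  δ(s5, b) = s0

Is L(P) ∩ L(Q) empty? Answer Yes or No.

Yes

Converting the expression P to a DFA (subset construction, then merging equivalent states) gives the minimal DFA with states {p0, p1, p2, p3, p4, p5}, start state p0, accepting states {p0} and transitions p0: a→p1, b→p2; p1: a→p1, b→p2; p2: a→p3, b→p4; p3: a→p5, b→p5; p4: a→p4, b→p4; p5: a→p0, b→p4.
Exploring the product automaton P × Q from the start pair (p0, s0), following both machines on each input symbol, reaches 18 state pairs: (p0, s0), (p1, s5), (p2, s4), (p1, s1), (p2, s0), (p3, s5), (p4, s0), (p2, s2), (p4, s4), (p5, s1), (p5, s0), (p4, s5), (p3, s4), (p4, s1), (p0, s1), (p4, s2), (p0, s5), (p5, s5).
P accepts in {p0} and Q accepts in {s2}; no reachable pair has both components accepting, so no string drives both machines to acceptance simultaneously and L(P) ∩ L(Q) = ∅.
So no string is accepted by both, and the intersection is empty.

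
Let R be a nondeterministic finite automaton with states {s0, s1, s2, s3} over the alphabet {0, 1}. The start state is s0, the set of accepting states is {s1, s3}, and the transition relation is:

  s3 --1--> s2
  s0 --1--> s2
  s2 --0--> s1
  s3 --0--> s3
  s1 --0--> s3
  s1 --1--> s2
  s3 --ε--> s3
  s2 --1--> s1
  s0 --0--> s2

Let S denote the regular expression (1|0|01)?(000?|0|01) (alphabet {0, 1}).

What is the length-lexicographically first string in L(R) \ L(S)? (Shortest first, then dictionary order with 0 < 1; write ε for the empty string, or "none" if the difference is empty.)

11

The string 11 is accepted by R but not by S.
No shorter string lies in the difference, and 11 is the lexicographically first length-2 string in L(R) \ L(S).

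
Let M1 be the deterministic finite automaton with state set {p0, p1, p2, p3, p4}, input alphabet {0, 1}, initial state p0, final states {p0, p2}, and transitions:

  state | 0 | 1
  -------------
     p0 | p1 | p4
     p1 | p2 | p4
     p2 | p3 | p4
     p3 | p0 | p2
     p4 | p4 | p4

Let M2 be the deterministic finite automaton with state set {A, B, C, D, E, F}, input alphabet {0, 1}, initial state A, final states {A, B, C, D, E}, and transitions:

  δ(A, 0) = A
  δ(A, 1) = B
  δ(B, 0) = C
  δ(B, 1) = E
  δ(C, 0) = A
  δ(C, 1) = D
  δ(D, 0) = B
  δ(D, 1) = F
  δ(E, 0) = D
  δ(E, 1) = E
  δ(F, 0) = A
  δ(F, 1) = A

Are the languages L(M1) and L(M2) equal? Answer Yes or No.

The string 0001010101 is accepted by M1 but rejected by M2.
So L(M1) ≠ L(M2).

No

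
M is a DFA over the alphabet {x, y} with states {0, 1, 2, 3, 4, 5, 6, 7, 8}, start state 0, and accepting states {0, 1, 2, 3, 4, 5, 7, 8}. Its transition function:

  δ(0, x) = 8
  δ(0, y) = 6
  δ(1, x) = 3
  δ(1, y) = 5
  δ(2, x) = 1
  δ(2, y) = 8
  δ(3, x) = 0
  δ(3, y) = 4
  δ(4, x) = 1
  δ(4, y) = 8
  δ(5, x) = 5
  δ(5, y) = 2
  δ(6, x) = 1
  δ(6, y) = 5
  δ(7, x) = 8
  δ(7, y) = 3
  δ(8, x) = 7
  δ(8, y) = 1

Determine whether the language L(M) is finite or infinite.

infinite

State 0 is reachable from the start and can reach an accepting state, and it lies on the cycle 0 → 8 → 1 → 3 → 0.
Traversing that cycle any number of times yields accepted strings of unbounded length, so the language is infinite.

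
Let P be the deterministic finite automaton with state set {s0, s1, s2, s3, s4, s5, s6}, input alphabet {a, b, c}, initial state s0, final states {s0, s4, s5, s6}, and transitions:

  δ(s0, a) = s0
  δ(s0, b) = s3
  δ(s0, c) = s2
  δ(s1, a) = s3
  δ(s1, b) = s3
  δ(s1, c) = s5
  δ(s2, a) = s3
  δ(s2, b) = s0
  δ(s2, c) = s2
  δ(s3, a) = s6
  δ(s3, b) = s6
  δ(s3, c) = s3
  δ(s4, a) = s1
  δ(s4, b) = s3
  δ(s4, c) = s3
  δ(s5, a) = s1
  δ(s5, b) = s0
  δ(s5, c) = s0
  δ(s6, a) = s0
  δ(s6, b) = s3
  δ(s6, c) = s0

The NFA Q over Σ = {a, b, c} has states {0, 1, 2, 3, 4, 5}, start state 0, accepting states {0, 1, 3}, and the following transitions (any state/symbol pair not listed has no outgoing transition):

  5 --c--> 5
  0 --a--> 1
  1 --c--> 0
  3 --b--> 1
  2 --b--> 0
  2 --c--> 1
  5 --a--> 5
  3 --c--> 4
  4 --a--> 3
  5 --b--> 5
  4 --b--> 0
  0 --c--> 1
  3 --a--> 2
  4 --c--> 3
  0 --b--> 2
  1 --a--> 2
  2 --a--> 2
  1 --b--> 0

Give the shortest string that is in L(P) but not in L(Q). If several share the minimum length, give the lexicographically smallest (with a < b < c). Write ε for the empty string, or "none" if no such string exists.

aa

The string aa is accepted by P but not by Q.
No shorter string lies in the difference, and aa is the lexicographically first length-2 string in L(P) \ L(Q).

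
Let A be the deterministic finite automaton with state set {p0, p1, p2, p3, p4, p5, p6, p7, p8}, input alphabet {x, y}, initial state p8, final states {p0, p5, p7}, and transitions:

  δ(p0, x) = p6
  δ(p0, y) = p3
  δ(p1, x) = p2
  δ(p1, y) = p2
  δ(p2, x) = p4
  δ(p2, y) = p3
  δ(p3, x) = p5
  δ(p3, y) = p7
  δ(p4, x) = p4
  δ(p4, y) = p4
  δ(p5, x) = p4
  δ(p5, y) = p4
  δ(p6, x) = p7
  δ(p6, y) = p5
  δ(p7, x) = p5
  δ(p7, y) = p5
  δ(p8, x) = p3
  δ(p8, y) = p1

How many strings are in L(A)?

The useful subgraph on states {p1, p2, p3, p5, p7, p8} is acyclic, so L(A) is finite; the longest accepting path visits 6 useful states, giving maximum string length 5.
Counting accepting paths from p8 by length: 2 of length 2, 2 of length 3, 4 of length 4, 4 of length 5. Total 12.

12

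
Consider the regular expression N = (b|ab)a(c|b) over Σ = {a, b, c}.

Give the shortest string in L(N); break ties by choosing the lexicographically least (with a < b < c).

By inspection of the expression, no string of length less than 3 matches, and bab is the lexicographically first match of length 3.

bab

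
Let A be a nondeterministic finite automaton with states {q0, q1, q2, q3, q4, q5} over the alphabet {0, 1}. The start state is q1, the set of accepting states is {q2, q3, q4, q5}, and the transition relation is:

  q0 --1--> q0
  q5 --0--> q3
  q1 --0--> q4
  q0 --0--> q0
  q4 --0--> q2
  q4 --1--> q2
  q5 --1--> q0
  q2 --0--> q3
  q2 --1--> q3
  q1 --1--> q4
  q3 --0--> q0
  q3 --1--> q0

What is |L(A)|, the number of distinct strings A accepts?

The useful subgraph on states {q1, q2, q3, q4} is acyclic, so L(A) is finite; the longest accepting path visits 4 useful states, giving maximum string length 3.
Counting accepting paths from q1 by length: 2 of length 1, 4 of length 2, 8 of length 3. Total 14.

14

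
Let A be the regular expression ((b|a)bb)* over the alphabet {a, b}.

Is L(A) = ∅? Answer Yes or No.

The empty string ε matches the expression, so it belongs to L(A).
Since L(A) contains at least one string, it is not empty.

No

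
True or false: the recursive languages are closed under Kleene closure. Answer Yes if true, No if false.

Yes

For an input w of length n, decide by dynamic programming over positions 0..n whether w factors into blocks from L, calling the decider for L on each of the O(n²) substrings; every call halts, so this decides L*.
So the recursive languages are closed under Kleene star.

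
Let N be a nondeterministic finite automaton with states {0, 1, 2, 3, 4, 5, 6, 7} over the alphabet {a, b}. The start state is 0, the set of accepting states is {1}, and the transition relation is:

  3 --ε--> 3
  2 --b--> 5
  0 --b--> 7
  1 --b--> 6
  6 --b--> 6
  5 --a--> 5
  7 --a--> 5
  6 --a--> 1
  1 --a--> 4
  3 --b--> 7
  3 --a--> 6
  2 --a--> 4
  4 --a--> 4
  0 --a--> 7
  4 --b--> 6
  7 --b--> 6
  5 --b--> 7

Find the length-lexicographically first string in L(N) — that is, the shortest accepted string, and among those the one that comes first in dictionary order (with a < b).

A breadth-first search from 0 reaches an accepting state first via the path 0 → 7 → 6 → 1 on input aba.
No string of length < 3 is accepted (BFS exhausts all shorter strings without reaching an accepting state), and aba is the lexicographically least accepting string of length 3.

aba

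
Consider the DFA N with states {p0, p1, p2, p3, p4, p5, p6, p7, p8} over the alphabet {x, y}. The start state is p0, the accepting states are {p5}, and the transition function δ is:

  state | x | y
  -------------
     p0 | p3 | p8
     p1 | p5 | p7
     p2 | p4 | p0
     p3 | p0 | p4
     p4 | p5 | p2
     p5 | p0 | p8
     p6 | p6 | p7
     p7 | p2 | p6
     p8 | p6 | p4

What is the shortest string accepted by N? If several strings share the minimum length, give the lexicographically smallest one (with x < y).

xyx

A breadth-first search from p0 reaches an accepting state first via the path p0 → p3 → p4 → p5 on input xyx.
No string of length < 3 is accepted (BFS exhausts all shorter strings without reaching an accepting state), and xyx is the lexicographically least accepting string of length 3.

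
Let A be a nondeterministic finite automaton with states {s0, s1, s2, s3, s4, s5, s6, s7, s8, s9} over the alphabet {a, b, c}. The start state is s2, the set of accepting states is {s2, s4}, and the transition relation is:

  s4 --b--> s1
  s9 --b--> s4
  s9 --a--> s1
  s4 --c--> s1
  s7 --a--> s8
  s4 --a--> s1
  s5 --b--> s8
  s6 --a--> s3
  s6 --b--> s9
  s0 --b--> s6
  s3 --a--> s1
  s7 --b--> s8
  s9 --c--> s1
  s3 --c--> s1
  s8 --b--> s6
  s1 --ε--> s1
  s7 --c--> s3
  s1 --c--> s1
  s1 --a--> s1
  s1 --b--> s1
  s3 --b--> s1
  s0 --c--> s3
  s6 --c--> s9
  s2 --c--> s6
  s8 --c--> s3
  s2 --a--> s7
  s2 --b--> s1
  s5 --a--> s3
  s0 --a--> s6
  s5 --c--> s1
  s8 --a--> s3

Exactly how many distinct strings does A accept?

The useful subgraph on states {s2, s4, s6, s7, s8, s9} is acyclic, so L(A) is finite; the longest accepting path visits 6 useful states, giving maximum string length 5.
Counting accepting paths from s2 by length: 1 of length 0, 2 of length 3, 4 of length 5. Total 7.

7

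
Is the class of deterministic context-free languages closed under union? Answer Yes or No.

No

{aⁿbⁿ : n≥0} and {aⁿb²ⁿ : n≥0} are each accepted by a deterministic PDA (push the a's; pop one per b, respectively one per two b's), but their union U is not. Suppose a DPDA M accepted U. Being deterministic, M has a single run on aⁿb²ⁿ, and since aⁿbⁿ ∈ U that run passes through an accepting configuration right after consuming the prefix aⁿbⁿ and then goes on to accept again after n more b's. Build an ordinary (nondeterministic) PDA M′ that simulates M on a's and b's and, at any moment when M is in an accepting state, may switch to a second mode in which it reads only c's, feeding each c to M as a b; M′ accepts when M does. Then M′ accepts aⁱbʲcᵏ (k≥1) exactly when both aⁱbʲ ∈ U and aⁱbʲ⁺ᵏ ∈ U, and checking the four cases (i=j or j=2i, combined with j+k=i or j+k=2i) leaves only i=j=k: so L(M′) ∩ a*b*c⁺ = {aⁿbⁿcⁿ : n≥1} would be context-free, which it is not (pumping lemma) — contradiction. (The union is an unambiguous CFL; it is determinism, not unambiguity, that fails.)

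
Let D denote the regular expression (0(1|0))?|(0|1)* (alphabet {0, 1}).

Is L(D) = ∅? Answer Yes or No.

The empty string ε matches the expression, so it belongs to L(D).
Since L(D) contains at least one string, it is not empty.

No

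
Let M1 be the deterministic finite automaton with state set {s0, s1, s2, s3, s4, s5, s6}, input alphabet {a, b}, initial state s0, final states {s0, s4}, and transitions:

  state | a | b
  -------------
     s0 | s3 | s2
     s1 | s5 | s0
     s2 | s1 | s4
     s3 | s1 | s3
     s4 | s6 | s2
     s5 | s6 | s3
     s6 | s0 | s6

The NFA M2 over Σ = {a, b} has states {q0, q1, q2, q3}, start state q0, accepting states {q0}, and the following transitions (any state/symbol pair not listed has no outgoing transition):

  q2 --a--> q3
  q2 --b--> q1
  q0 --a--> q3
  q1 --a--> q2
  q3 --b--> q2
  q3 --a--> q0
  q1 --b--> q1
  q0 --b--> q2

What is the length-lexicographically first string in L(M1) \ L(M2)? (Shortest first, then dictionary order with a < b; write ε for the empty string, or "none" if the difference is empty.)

bb

The string bb is accepted by M1 but not by M2.
No shorter string lies in the difference, and bb is the lexicographically first length-2 string in L(M1) \ L(M2).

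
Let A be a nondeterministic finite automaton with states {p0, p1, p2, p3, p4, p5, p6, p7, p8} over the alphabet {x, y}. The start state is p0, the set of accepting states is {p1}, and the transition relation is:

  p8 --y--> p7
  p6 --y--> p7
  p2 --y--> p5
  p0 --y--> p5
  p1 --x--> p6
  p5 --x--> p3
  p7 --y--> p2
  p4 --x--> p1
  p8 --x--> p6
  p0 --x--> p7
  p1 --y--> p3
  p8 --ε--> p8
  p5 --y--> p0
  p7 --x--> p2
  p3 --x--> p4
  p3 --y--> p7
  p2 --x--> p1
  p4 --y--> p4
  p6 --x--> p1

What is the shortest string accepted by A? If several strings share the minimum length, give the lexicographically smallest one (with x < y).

xxx

A breadth-first search from p0 reaches an accepting state first via the path p0 → p7 → p2 → p1 on input xxx.
No string of length < 3 is accepted (BFS exhausts all shorter strings without reaching an accepting state), and xxx is the lexicographically least accepting string of length 3.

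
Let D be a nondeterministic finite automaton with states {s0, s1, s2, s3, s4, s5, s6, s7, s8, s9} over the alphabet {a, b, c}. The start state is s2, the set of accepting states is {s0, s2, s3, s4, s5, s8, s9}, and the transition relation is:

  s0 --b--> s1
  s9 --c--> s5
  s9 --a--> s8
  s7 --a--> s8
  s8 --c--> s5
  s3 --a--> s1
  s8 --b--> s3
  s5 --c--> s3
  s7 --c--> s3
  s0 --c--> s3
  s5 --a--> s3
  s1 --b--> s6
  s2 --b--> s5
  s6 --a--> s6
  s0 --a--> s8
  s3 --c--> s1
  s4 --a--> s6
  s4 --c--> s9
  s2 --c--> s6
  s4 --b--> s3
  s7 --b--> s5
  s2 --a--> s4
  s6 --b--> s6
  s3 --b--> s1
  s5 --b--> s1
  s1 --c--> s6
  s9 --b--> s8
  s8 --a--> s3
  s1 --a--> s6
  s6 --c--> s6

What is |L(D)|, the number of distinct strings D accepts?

The useful subgraph on states {s2, s3, s4, s5, s8, s9} is acyclic, so L(D) is finite; the longest accepting path visits 6 useful states, giving maximum string length 5.
Counting accepting paths from s2 by length: 1 of length 0, 2 of length 1, 4 of length 2, 3 of length 3, 8 of length 4, 4 of length 5. Total 22.

22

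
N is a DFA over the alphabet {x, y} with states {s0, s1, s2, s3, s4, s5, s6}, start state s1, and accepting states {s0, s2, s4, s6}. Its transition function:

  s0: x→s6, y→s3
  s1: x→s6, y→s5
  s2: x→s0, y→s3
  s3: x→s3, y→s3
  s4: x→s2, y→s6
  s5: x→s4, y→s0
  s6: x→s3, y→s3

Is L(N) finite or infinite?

The useful states (reachable from s1 and able to reach an accepting state) are {s0, s1, s2, s4, s5, s6}.
Restricted to these states the transition graph has no cycle, so every accepting path has bounded length and L is finite.

finite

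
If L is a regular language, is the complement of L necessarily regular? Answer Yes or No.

Take a complete DFA for L and swap accepting and non-accepting states; the resulting DFA accepts exactly Σ* \ L.
So the regular languages are closed under complement.

Yes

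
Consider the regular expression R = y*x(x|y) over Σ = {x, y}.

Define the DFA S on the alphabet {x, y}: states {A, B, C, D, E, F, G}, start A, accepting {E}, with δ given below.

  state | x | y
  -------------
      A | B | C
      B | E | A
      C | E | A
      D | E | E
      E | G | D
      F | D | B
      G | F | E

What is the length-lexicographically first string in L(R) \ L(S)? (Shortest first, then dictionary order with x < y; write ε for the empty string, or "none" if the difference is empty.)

xy

The string xy is accepted by R but not by S.
No shorter string lies in the difference, and xy is the lexicographically first length-2 string in L(R) \ L(S).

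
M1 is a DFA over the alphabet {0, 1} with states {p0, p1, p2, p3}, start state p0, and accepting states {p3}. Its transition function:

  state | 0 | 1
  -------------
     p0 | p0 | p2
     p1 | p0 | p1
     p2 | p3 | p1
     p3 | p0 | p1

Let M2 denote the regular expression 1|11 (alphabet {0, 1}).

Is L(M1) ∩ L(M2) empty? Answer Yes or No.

Converting the expression M2 to a DFA (subset construction, then merging equivalent states) gives the minimal DFA with states {r0, r1, r2, r3}, start state r0, accepting states {r2, r3} and transitions r0: 0→r1, 1→r2; r1: 0→r1, 1→r1; r2: 0→r1, 1→r3; r3: 0→r1, 1→r1.
Exploring the product automaton M1 × M2 from the start pair (p0, r0), following both machines on each input symbol, reaches 7 state pairs: (p0, r0), (p0, r1), (p2, r2), (p2, r1), (p3, r1), (p1, r3), (p1, r1).
M1 accepts in {p3} and M2 accepts in {r2, r3}; no reachable pair has both components accepting, so no string drives both machines to acceptance simultaneously and L(M1) ∩ L(M2) = ∅.
So no string is accepted by both, and the intersection is empty.

Yes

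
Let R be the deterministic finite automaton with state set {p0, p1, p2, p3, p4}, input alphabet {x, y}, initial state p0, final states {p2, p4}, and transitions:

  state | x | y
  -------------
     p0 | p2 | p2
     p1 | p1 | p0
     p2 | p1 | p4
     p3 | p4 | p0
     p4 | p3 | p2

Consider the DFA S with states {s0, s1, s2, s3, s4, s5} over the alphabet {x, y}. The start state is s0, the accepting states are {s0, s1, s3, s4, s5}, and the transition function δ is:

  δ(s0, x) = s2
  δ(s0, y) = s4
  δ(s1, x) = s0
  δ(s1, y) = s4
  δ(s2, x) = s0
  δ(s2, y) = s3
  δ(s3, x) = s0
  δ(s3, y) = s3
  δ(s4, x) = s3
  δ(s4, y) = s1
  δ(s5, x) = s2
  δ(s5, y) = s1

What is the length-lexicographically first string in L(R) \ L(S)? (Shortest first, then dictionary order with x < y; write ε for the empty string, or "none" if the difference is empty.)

The string x is accepted by R but not by S.
No shorter string lies in the difference, and x is the lexicographically first length-1 string in L(R) \ L(S).

x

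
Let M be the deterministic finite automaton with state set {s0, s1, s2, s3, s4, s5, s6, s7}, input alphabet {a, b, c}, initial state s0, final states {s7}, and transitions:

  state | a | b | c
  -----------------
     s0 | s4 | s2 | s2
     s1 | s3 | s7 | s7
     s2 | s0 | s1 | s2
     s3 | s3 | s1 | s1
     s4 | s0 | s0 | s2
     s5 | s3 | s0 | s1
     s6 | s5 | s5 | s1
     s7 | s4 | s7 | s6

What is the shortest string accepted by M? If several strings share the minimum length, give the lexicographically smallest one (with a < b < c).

A breadth-first search from s0 reaches an accepting state first via the path s0 → s2 → s1 → s7 on input bbb.
No string of length < 3 is accepted (BFS exhausts all shorter strings without reaching an accepting state), and bbb is the lexicographically least accepting string of length 3.

bbb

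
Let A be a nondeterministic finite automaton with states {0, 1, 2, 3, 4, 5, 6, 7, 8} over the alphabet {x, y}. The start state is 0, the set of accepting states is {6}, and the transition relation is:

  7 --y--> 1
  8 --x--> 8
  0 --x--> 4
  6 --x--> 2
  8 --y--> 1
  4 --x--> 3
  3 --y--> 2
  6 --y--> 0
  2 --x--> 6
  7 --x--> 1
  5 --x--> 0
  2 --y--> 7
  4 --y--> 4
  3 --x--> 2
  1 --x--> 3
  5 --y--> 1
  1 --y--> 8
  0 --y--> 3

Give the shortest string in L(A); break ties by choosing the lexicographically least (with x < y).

A breadth-first search from 0 reaches an accepting state first via the path 0 → 3 → 2 → 6 on input yxx.
No string of length < 3 is accepted (BFS exhausts all shorter strings without reaching an accepting state), and yxx is the lexicographically least accepting string of length 3.

yxx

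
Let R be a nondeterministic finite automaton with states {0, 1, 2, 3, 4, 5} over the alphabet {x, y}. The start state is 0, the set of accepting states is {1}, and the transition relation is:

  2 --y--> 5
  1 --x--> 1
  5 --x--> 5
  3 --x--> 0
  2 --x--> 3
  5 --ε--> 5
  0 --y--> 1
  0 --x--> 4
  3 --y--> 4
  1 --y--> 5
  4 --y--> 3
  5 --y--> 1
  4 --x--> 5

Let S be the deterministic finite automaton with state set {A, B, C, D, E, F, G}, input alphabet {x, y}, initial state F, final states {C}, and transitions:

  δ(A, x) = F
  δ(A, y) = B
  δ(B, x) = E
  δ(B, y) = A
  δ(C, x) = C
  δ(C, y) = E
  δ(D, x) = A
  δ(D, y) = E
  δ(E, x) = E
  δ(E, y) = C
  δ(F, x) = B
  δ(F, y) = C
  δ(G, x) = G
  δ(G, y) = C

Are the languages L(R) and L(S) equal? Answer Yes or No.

Exploring the product automaton R × S from the start pair (0, F), following both machines on each input symbol, reaches 5 state pairs: (0, F), (4, B), (1, C), (5, E), (3, A).
R accepts in {1} and S accepts in {C}. In every reachable pair the two components are either both accepting — (1, C) — or both non-accepting, so no string is accepted by exactly one of the machines: L(R) \ L(S) and L(S) \ L(R) are both empty.
Hence every string is accepted by R iff it is accepted by S, and the two languages coincide.

Yes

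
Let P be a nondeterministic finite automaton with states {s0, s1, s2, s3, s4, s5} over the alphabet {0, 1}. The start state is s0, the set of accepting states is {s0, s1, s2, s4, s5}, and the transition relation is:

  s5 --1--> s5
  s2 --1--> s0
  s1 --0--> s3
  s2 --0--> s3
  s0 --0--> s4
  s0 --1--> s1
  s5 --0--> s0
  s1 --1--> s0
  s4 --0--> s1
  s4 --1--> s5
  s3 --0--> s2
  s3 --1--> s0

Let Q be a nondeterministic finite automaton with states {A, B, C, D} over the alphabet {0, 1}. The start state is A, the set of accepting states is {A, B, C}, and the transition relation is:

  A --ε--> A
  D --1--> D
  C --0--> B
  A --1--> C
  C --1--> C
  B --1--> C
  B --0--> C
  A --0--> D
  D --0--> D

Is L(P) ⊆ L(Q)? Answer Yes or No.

No

The string 0 is in L(P) but not in L(Q).
So L(P) ⊄ L(Q).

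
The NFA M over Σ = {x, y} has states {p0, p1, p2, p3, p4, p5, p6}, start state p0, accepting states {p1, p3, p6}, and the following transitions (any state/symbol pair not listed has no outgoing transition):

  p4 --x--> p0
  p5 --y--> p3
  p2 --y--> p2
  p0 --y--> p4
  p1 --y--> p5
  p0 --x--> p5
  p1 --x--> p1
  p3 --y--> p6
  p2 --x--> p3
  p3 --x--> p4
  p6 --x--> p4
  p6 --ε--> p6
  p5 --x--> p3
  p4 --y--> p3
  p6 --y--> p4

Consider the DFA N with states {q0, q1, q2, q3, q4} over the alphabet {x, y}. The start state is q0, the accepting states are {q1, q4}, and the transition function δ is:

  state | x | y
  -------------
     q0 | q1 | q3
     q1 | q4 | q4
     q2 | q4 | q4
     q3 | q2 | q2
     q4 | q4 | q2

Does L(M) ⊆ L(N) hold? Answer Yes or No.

The string yy is in L(M) but not in L(N).
So L(M) ⊄ L(N).

No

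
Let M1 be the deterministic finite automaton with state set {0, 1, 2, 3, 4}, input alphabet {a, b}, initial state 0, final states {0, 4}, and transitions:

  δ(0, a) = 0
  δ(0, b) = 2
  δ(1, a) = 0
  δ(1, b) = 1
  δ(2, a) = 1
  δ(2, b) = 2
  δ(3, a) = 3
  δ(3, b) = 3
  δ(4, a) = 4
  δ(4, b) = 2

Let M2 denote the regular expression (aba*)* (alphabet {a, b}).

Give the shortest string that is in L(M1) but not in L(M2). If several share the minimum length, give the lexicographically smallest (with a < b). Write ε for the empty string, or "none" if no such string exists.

a

The string a is accepted by M1 but not by M2.
No shorter string lies in the difference, and a is the lexicographically first length-1 string in L(M1) \ L(M2).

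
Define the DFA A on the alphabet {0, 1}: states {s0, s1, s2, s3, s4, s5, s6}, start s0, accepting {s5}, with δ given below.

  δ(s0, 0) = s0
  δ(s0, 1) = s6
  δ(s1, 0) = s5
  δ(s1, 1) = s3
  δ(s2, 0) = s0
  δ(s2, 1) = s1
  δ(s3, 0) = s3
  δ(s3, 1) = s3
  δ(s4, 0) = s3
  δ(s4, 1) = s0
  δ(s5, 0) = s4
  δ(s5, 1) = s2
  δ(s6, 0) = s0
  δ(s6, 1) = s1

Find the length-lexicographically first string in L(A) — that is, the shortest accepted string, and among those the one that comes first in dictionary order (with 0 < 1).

110

A breadth-first search from s0 reaches an accepting state first via the path s0 → s6 → s1 → s5 on input 110.
No string of length < 3 is accepted (BFS exhausts all shorter strings without reaching an accepting state), and 110 is the lexicographically least accepting string of length 3.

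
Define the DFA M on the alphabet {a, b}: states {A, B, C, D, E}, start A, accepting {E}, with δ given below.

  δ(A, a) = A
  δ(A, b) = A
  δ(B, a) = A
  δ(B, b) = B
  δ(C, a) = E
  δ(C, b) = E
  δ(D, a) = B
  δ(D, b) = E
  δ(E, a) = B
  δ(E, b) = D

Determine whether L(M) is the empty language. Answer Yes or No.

The states reachable from the start state are {A}.
None of the accepting states {E} is reachable, so no string is accepted and L(M) = ∅.

Yes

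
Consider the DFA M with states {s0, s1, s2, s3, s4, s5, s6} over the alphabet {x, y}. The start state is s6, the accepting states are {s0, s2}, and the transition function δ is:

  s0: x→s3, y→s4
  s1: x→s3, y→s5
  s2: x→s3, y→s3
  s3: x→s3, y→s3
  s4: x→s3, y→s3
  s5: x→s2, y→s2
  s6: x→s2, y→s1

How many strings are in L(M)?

3

The useful subgraph on states {s1, s2, s5, s6} is acyclic, so L(M) is finite; the longest accepting path visits 4 useful states, giving maximum string length 3.
Counting accepting paths from s6 by length: 1 of length 1, 2 of length 3. Total 3.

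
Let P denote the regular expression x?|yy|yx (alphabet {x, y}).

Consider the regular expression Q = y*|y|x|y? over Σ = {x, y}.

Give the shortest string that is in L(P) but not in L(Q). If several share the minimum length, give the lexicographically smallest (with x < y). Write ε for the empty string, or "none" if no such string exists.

yx

The string yx is accepted by P but not by Q.
No shorter string lies in the difference, and yx is the lexicographically first length-2 string in L(P) \ L(Q).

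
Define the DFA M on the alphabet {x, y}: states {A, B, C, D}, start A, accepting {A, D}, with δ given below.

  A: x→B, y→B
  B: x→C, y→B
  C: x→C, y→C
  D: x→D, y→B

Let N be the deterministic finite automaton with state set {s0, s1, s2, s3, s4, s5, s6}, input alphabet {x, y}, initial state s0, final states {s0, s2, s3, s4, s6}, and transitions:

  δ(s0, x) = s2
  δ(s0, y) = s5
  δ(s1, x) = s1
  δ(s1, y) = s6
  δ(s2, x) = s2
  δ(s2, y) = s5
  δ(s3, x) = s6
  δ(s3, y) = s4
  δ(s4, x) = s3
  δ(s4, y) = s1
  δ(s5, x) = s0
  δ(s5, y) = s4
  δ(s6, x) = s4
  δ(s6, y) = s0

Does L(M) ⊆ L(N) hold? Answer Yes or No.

Yes

Exploring the product automaton M × N from the start pair (A, s0), following both machines on each input symbol, reaches 14 state pairs: (A, s0), (B, s2), (B, s5), (C, s2), (C, s0), (B, s4), (C, s5), (C, s3), (B, s1), (C, s4), (C, s6), (C, s1), (B, s6), (B, s0).
M accepts in {A, D} and N accepts in {s0, s2, s3, s4, s6}. The reachable pairs whose M-component is accepting are (A, s0); in each of them the N-component is accepting too, so the product for L(M) \ L(N) (M-component accepting, N-component rejecting) has no reachable accepting pair and the difference is empty.
Hence every string in L(M) is also in L(N).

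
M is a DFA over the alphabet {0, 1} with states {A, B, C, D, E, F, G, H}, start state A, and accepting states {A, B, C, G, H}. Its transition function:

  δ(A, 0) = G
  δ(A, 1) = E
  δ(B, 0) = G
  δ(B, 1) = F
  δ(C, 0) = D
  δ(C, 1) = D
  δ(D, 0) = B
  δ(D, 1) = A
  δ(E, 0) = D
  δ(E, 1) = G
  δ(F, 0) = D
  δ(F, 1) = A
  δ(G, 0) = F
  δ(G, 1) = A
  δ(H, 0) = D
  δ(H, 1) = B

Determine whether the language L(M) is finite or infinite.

State A is reachable from the start and can reach an accepting state, and it lies on the cycle A → E → D → A.
Traversing that cycle any number of times yields accepted strings of unbounded length, so the language is infinite.

infinite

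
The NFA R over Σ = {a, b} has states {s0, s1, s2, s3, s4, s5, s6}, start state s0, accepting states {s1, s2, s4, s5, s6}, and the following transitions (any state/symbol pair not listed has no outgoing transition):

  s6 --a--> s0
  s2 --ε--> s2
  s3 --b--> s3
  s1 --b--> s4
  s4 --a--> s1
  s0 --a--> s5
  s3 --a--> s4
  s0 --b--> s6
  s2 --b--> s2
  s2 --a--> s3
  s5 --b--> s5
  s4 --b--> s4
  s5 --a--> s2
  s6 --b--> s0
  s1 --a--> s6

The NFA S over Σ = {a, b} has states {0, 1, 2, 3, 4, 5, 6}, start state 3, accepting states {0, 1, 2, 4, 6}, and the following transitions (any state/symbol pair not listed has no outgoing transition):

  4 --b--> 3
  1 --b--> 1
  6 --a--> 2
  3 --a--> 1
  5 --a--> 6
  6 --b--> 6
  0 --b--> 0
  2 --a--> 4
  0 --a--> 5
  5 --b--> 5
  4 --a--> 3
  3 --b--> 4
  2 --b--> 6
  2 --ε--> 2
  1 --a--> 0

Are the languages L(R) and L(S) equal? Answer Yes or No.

Yes

Exploring the product automaton R × S from the start pair (s0, 3), following both machines on each input symbol, reaches 7 state pairs: (s0, 3), (s5, 1), (s6, 4), (s2, 0), (s3, 5), (s4, 6), (s1, 2).
R accepts in {s1, s2, s4, s5, s6} and S accepts in {0, 1, 2, 4, 6}. In every reachable pair the two components are either both accepting — (s5, 1), (s6, 4), (s2, 0), (s4, 6), (s1, 2) — or both non-accepting, so no string is accepted by exactly one of the machines: L(R) \ L(S) and L(S) \ L(R) are both empty.
Hence every string is accepted by R iff it is accepted by S, and the two languages coincide.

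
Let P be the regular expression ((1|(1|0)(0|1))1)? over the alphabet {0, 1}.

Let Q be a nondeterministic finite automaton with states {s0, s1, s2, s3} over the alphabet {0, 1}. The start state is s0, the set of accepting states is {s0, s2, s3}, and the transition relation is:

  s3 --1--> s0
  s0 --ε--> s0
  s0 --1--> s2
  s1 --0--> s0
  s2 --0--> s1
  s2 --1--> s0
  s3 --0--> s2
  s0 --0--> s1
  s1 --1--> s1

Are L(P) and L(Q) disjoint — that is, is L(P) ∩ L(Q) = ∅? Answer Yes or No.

No

The empty string ε is accepted by both P and Q.
Hence L(P) ∩ L(Q) ≠ ∅.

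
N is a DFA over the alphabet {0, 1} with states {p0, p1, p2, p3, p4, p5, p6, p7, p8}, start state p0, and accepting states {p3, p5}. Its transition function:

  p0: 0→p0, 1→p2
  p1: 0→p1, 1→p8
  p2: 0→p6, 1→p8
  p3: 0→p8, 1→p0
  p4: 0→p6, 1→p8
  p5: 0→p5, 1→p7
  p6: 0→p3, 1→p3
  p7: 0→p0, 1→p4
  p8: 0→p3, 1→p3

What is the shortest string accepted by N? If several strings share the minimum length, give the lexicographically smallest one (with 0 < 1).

A breadth-first search from p0 reaches an accepting state first via the path p0 → p2 → p6 → p3 on input 100.
No string of length < 3 is accepted (BFS exhausts all shorter strings without reaching an accepting state), and 100 is the lexicographically least accepting string of length 3.

100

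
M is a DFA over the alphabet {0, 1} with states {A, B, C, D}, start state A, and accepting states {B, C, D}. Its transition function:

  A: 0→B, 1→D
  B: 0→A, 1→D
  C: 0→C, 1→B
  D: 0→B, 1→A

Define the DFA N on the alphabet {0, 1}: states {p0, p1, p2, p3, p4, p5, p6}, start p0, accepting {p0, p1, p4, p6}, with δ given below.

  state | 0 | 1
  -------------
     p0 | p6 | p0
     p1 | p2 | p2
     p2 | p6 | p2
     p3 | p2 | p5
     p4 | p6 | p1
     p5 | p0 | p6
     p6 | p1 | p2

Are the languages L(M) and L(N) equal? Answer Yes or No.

The string 01 is accepted by M but rejected by N.
So L(M) ≠ L(N).

No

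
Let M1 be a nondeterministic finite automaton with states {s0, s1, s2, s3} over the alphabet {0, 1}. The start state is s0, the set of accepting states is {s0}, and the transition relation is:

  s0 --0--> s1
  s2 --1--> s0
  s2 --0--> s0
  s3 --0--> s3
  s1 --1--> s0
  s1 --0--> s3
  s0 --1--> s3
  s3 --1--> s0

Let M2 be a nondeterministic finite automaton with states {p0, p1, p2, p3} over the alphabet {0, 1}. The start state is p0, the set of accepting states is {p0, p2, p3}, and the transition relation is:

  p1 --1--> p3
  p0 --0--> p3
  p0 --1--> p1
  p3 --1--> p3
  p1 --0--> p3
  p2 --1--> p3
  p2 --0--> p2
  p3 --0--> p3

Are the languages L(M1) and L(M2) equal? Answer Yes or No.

The string 0 is accepted by M2 but rejected by M1.
So L(M1) ≠ L(M2).

No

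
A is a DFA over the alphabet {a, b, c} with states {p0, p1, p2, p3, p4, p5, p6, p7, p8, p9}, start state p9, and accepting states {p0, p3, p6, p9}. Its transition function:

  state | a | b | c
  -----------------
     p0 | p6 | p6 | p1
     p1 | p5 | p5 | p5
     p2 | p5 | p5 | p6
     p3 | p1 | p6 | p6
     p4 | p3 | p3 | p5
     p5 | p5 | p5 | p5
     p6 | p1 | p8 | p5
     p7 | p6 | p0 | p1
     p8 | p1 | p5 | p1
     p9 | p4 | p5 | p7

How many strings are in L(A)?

The useful subgraph on states {p0, p3, p4, p6, p7, p9} is acyclic, so L(A) is finite; the longest accepting path visits 4 useful states, giving maximum string length 3.
Counting accepting paths from p9 by length: 1 of length 0, 4 of length 2, 6 of length 3. Total 11.

11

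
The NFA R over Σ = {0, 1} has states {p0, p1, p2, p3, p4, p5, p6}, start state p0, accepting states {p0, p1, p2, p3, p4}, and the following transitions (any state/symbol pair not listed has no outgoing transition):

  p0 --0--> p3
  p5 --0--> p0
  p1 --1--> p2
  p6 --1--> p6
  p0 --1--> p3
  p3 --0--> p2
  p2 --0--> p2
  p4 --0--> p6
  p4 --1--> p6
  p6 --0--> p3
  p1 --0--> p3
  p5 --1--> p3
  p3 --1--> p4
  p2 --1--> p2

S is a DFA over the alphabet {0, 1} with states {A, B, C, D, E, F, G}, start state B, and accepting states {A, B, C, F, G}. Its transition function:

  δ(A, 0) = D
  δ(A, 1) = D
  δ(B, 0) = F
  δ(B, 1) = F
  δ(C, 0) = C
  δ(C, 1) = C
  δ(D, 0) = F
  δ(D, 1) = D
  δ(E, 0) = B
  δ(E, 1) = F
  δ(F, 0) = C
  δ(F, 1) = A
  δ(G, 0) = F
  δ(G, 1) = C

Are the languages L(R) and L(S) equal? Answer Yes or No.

Yes

Exploring the product automaton R × S from the start pair (p0, B), following both machines on each input symbol, reaches 5 state pairs: (p0, B), (p3, F), (p2, C), (p4, A), (p6, D).
R accepts in {p0, p1, p2, p3, p4} and S accepts in {A, B, C, F, G}. In every reachable pair the two components are either both accepting — (p0, B), (p3, F), (p2, C), (p4, A) — or both non-accepting, so no string is accepted by exactly one of the machines: L(R) \ L(S) and L(S) \ L(R) are both empty.
Hence every string is accepted by R iff it is accepted by S, and the two languages coincide.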